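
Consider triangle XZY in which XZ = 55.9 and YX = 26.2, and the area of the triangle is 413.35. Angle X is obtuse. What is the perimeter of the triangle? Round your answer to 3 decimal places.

perimeter ≈ 161.025

From area = ½·YX·XZ·sin X, we get sin X = 2·area/(YX·XZ) ≈ 0.56446.
Taking the obtuse solution, ∠X ≈ 145.64°.
Law of cosines then gives ZY ≈ 78.925.
Perimeter = 78.925 + 26.2 + 55.9 = 161.02.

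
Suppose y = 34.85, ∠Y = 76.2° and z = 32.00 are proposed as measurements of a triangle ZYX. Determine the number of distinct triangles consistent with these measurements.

z·sin Y = 32.00·sin(76.2°) ≈ 31.08.
Since y ≥ z, exactly one triangle exists.

1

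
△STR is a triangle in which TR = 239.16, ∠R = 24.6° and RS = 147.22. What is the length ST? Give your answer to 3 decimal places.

By the law of cosines, ST² = TR² + RS² − 2·TR·RS·cos R = 14844, so ST ≈ 121.84.

121.838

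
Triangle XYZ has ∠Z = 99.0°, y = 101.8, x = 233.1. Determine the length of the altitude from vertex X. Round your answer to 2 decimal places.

By the law of cosines, z² = x² + y² − 2·x·y·cos Z = 72123, so z ≈ 268.56.
Area = ½·x·y·sin Z ≈ 11719.
The altitude from X has length 2·area/x ≈ 100.55.

100.55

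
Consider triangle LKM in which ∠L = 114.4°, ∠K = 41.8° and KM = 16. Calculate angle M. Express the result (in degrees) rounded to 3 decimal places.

The third angle is ∠M = 180° − ∠L − ∠K = 23.80°.

∠M ≈ 23.800°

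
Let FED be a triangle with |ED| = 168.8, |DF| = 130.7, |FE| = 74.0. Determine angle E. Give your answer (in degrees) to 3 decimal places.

By the law of cosines, cos E = (|FE|² + |ED|² − |DF|²) / (2·|FE|·|ED|) ≈ 0.67595, so ∠E ≈ 47.47°.

47.472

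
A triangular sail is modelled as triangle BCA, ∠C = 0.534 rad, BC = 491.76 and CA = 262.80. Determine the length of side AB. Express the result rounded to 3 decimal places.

By the law of cosines, AB² = BC² + CA² − 2·BC·CA·cos C = 88407, so AB ≈ 297.33.

297.334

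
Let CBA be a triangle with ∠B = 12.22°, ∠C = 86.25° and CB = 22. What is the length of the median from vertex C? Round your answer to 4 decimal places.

The third angle is ∠A = 180° − ∠C − ∠B = 81.53°.
Law of sines: BA = CB·sin C/sin A ≈ 22.195.
Law of sines: AC = CB·sin B/sin A ≈ 4.708.
Median from C: ½√(2·AC² + 2·CB² − BA²) ≈ 11.399.

m_C ≈ 11.3986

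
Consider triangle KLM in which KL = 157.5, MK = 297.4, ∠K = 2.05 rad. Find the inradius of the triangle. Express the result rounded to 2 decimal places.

By the law of cosines, LM² = MK² + KL² − 2·MK·KL·cos K = 1.5645e+05, so LM ≈ 395.53.
Area = ½·MK·KL·sin K ≈ 20782.
Semiperimeter s = (395.53+297.4+157.5)/2 = 425.22.
Inradius = area/s = 20782/425.22 ≈ 48.874.

r ≈ 48.87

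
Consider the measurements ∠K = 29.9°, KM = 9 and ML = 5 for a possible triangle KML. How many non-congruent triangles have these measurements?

KM·sin K = 9·sin(29.9°) ≈ 4.486.
Since KM sin K < ML < KM (4.486 < 5 < 9), two triangles exist.

2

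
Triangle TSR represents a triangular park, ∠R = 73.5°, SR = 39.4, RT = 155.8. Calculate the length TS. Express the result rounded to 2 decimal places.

By the law of cosines, TS² = SR² + RT² − 2·SR·RT·cos R = 22339, so TS ≈ 149.46.

149.46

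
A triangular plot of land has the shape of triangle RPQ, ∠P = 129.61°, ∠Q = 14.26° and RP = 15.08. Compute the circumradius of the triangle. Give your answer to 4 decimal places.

The third angle is ∠R = 180° − ∠P − ∠Q = 36.13°.
Law of sines: PQ = RP·sin R/sin Q ≈ 36.097.
Law of sines: QR = RP·sin P/sin Q ≈ 47.164.
Circumradius = RP/(2 sin Q) ≈ 30.61.

30.6103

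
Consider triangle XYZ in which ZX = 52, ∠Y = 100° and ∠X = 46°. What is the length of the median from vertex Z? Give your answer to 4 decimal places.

The third angle is ∠Z = 180° − ∠X − ∠Y = 34.00°.
Law of sines: YZ = ZX·sin X/sin Y ≈ 37.983.
Law of sines: XY = ZX·sin Z/sin Y ≈ 29.527.
Median from Z: ½√(2·YZ² + 2·ZX² − XY²) ≈ 43.074.

m_Z ≈ 43.0742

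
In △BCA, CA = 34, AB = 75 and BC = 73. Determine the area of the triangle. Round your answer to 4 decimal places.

1222.2340

Semiperimeter s = (34 + 75 + 73)/2 = 91.
Heron's formula: area = √(91·57·16·18) ≈ 1222.2.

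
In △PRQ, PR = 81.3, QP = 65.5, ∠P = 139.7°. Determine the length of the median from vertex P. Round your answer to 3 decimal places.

By the law of cosines, RQ² = QP² + PR² − 2·QP·PR·cos P = 19023, so RQ ≈ 137.92.
Median from P: ½√(2·QP² + 2·PR² − RQ²) ≈ 26.35.

26.350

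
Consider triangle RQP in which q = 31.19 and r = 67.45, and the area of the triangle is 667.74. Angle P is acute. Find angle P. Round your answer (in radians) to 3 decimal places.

From area = ½·r·q·sin P, we get sin P = 2·area/(r·q) ≈ 0.63480.
Taking the acute solution, ∠P ≈ 0.688 rad.

∠P ≈ 0.688 rad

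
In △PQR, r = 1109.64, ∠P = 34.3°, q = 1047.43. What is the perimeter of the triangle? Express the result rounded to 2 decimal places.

2795.91

By the law of cosines, p² = q² + r² − 2·q·r·cos P = 4.0811e+05, so p ≈ 638.84.
Semiperimeter s = (638.84+1047.4+1109.6)/2 = 1398.
Perimeter = 638.84 + 1047.4 + 1109.6 = 2795.9.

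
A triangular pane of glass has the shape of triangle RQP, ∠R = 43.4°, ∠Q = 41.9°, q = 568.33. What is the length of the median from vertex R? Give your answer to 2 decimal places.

m_R ≈ 660.08

The third angle is ∠P = 180° − ∠R − ∠Q = 94.70°.
Law of sines: r = q·sin R/sin Q ≈ 584.72.
Law of sines: p = q·sin P/sin Q ≈ 848.15.
Median from R: ½√(2·q² + 2·p² − r²) ≈ 660.08.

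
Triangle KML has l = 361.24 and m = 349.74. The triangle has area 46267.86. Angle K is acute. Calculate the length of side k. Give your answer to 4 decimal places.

From area = ½·m·l·sin K, we get sin K = 2·area/(m·l) ≈ 0.73243.
Taking the acute solution, ∠K ≈ 47.09°.
Law of cosines then gives k ≈ 284.21.

284.2148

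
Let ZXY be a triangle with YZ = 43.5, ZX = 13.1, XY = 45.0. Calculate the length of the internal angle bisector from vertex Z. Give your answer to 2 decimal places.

By the law of cosines, cos Z = (YZ² + ZX² − XY²) / (2·YZ·ZX) ≈ 0.03410, so ∠Z ≈ 1.537 rad.
The bisector from Z has length 2·YZ·ZX·cos(∠Z/2)/(YZ+ZX) ≈ 14.479.

t_Z ≈ 14.48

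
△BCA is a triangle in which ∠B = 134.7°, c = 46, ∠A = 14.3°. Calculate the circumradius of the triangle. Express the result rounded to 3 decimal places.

The third angle is ∠C = 180° − ∠A − ∠B = 31.00°.
Law of sines: b = c·sin B/sin C ≈ 63.484.
Law of sines: a = c·sin A/sin C ≈ 22.06.
Circumradius = c/(2 sin C) ≈ 44.657.

44.657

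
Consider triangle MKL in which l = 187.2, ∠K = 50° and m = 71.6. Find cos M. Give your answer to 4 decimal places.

By the law of cosines, k² = l² + m² − 2·l·m·cos K = 22939, so k ≈ 151.46.
Law of cosines again: cos M = (k² + l² − m²)/(2·k·l) ≈ 0.93212, so ∠M ≈ 21.23°.

cos M ≈ 0.9321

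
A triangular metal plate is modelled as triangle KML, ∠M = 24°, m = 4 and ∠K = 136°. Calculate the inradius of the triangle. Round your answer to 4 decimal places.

The third angle is ∠L = 180° − ∠K − ∠M = 20.00°.
Law of sines: k = m·sin K/sin M ≈ 6.8315.
Law of sines: l = m·sin L/sin M ≈ 3.3636.
Area = ½·m·k·sin L ≈ 4.673.
Semiperimeter s = (6.8315+4+3.3636)/2 = 7.0975.
Inradius = area/s = 4.673/7.0975 ≈ 0.6584.

0.6584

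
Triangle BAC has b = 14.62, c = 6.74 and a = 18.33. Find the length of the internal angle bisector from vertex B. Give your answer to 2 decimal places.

t_B ≈ 9.03

By the law of cosines, cos B = (a² + c² − b²) / (2·a·c) ≈ 0.67859, so ∠B ≈ 47.27°.
The bisector from B has length 2·a·c·cos(∠B/2)/(a+c) ≈ 9.0293.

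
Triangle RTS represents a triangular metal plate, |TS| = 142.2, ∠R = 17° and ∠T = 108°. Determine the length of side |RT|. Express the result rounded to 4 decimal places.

398.4087

The third angle is ∠S = 180° − ∠R − ∠T = 55.00°.
Law of sines: |RT| = |TS|·sin S/sin R ≈ 398.41.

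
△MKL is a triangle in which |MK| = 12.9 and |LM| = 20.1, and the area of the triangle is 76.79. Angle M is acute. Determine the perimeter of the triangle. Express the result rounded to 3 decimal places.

From area = ½·|LM|·|MK|·sin M, we get sin M = 2·area/(|LM|·|MK|) ≈ 0.59231.
Taking the acute solution, ∠M ≈ 36.32°.
Law of cosines then gives |KL| ≈ 12.353.
Perimeter = 12.353 + 20.1 + 12.9 = 45.353.

perimeter ≈ 45.353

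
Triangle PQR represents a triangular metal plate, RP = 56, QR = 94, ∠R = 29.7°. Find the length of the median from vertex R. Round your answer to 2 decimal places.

By the law of cosines, PQ² = QR² + RP² − 2·QR·RP·cos R = 2827, so PQ ≈ 53.17.
Median from R: ½√(2·QR² + 2·RP² − PQ²) ≈ 72.658.

72.66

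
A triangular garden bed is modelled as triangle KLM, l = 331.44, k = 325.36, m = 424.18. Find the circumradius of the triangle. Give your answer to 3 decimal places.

By the law of cosines, cos K = (l² + m² − k²) / (2·l·m) ≈ 0.65411, so ∠K ≈ 49.15°.
Circumradius = k/(2 sin K) ≈ 215.07.

R ≈ 215.071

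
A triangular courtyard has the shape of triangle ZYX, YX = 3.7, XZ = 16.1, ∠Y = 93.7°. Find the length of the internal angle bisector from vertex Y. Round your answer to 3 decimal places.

t_Y ≈ 4.082

Law of sines: sin Z = YX·sin Y/XZ ≈ 0.22933.
Since XZ ≥ YX, only the acute value applies: ∠Z ≈ 13.26°.
Then ∠X = 180° − ∠Y − ∠Z ≈ 73.04°.
Law of sines gives ZY = XZ·sin X/sin Y ≈ 15.432.
The bisector from Y has length 2·ZY·YX·cos(∠Y/2)/(ZY+YX) ≈ 4.0822.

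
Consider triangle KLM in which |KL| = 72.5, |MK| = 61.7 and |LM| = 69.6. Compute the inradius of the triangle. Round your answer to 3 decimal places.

Semiperimeter s = (69.6 + 61.7 + 72.5)/2 = 101.9.
Heron's formula: area = √(101.9·32.3·40.2·29.4) ≈ 1972.3.
Inradius = area/s = 1972.3/101.9 ≈ 19.355.

r ≈ 19.355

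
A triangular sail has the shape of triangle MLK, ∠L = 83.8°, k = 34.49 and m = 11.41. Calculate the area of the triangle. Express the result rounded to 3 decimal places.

area ≈ 195.615

Area = ½·k·m·sin L ≈ 195.61.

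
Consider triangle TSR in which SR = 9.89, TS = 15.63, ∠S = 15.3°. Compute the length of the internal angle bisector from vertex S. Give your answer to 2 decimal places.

t_S ≈ 12.01

By the law of cosines, RT² = TS² + SR² − 2·TS·SR·cos S = 43.905, so RT ≈ 6.6261.
The bisector from S has length 2·TS·SR·cos(∠S/2)/(TS+SR) ≈ 12.007.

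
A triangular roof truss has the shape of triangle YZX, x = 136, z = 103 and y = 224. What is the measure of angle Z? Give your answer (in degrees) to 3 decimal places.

∠Z ≈ 17.640°

By the law of cosines, cos Z = (x² + y² − z²) / (2·x·y) ≈ 0.95298, so ∠Z ≈ 17.64°.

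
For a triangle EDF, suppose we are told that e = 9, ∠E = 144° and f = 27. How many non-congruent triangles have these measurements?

0

f·sin E = 27·sin(144°) ≈ 15.87.
Since ∠E is not acute, a triangle exists only if e > f; here e ≤ f, so there is no triangle.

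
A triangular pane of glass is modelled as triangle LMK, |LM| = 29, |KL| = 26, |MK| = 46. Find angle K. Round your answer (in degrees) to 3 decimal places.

By the law of cosines, cos K = (|MK|² + |KL|² − |LM|²) / (2·|MK|·|KL|) ≈ 0.81564, so ∠K ≈ 35.35°.

35.350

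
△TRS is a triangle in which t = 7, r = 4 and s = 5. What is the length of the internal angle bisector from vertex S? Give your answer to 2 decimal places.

4.71

By the law of cosines, cos S = (t² + r² − s²) / (2·t·r) ≈ 0.71429, so ∠S ≈ 44.42°.
The bisector from S has length 2·t·r·cos(∠S/2)/(t+r) ≈ 4.7133.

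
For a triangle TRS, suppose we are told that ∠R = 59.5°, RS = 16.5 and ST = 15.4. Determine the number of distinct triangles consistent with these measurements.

RS·sin R = 16.5·sin(59.5°) ≈ 14.22.
Since RS sin R < ST < RS (14.22 < 15.4 < 16.5), two triangles exist.

2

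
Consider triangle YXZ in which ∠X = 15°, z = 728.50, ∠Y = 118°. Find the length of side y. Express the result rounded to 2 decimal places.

The third angle is ∠Z = 180° − ∠Y − ∠X = 47.00°.
Law of sines: y = z·sin Y/sin Z ≈ 879.5.

879.50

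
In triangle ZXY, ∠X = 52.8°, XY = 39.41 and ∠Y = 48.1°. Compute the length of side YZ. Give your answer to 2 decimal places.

31.97

The third angle is ∠Z = 180° − ∠X − ∠Y = 79.10°.
Law of sines: YZ = XY·sin X/sin Z ≈ 31.968.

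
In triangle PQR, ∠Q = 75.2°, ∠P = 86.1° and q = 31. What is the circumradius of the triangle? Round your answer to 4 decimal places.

The third angle is ∠R = 180° − ∠P − ∠Q = 18.70°.
Law of sines: p = q·sin P/sin Q ≈ 31.99.
Law of sines: r = q·sin R/sin Q ≈ 10.28.
Circumradius = q/(2 sin Q) ≈ 16.032.

16.0319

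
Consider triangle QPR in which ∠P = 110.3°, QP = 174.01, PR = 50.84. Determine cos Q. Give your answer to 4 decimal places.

0.9704

By the law of cosines, RQ² = QP² + PR² − 2·QP·PR·cos P = 39003, so RQ ≈ 197.49.
Law of cosines again: cos Q = (RQ² + QP² − PR²)/(2·RQ·QP) ≈ 0.97042, so ∠Q ≈ 13.97°.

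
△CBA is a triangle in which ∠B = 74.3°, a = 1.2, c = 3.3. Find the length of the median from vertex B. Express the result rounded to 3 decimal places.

By the law of cosines, b² = a² + c² − 2·a·c·cos B = 10.187, so b ≈ 3.1917.
Median from B: ½√(2·a² + 2·c² − b²) ≈ 1.9022.

1.902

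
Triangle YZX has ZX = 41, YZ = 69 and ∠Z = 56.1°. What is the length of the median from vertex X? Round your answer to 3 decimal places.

35.964

By the law of cosines, XY² = YZ² + ZX² − 2·YZ·ZX·cos Z = 3286.3, so XY ≈ 57.326.
Median from X: ½√(2·ZX² + 2·XY² − YZ²) ≈ 35.964.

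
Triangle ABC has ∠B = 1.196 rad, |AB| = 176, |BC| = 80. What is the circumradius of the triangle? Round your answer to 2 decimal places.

By the law of cosines, |CA|² = |AB|² + |BC|² − 2·|AB|·|BC|·cos B = 27067, so |CA| ≈ 164.52.
Area = ½·|AB|·|BC|·sin B ≈ 6551.3.
Circumradius = |CA|/(2 sin B) ≈ 88.397.

88.40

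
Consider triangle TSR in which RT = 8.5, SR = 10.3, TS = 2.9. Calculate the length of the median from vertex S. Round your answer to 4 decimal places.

Median from S: ½√(2·TS² + 2·SR² − RT²) ≈ 6.26.

m_S ≈ 6.2600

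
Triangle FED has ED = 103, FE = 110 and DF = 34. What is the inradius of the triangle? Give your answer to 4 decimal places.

14.1619

Semiperimeter s = (103 + 34 + 110)/2 = 123.5.
Heron's formula: area = √(123.5·20.5·89.5·13.5) ≈ 1749.
Inradius = area/s = 1749/123.5 ≈ 14.162.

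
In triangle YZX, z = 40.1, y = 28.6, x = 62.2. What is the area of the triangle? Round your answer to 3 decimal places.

Semiperimeter s = (28.6 + 40.1 + 62.2)/2 = 65.45.
Heron's formula: area = √(65.45·36.85·25.35·3.25) ≈ 445.76.

area ≈ 445.763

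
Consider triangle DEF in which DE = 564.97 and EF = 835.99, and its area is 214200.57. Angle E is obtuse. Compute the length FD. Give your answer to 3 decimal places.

From area = ½·DE·EF·sin E, we get sin E = 2·area/(DE·EF) ≈ 0.90704.
Taking the obtuse solution, ∠E ≈ 2.005 rad.
Law of cosines then gives FD ≈ 1189.9.

1189.877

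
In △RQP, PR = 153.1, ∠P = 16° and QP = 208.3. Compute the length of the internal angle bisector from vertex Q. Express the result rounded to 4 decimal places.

By the law of cosines, RQ² = QP² + PR² − 2·QP·PR·cos P = 5517.8, so RQ ≈ 74.282.
Law of cosines again: cos Q = (RQ² + QP² − PR²)/(2·RQ·QP) ≈ 0.82296, so ∠Q ≈ 34.62°.
The bisector from Q has length 2·RQ·QP·cos(∠Q/2)/(RQ+QP) ≈ 104.55.

104.5518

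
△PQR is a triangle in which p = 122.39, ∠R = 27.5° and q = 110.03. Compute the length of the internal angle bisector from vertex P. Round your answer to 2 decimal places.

t_P ≈ 53.50

By the law of cosines, r² = p² + q² − 2·p·q·cos R = 3195.9, so r ≈ 56.532.
Law of cosines again: cos P = (q² + r² − p²)/(2·q·r) ≈ 0.02598, so ∠P ≈ 88.51°.
The bisector from P has length 2·q·r·cos(∠P/2)/(q+r) ≈ 53.495.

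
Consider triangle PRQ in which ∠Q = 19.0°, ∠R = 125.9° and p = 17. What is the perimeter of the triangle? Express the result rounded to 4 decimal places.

50.5742

The third angle is ∠P = 180° − ∠R − ∠Q = 35.10°.
Law of sines: r = p·sin R/sin P ≈ 23.949.
Law of sines: q = p·sin Q/sin P ≈ 9.6254.
Semiperimeter s = (17+23.949+9.6254)/2 = 25.287.
Perimeter = 17 + 23.949 + 9.6254 = 50.574.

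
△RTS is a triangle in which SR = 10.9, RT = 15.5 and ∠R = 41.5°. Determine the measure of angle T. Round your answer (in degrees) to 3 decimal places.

By the law of cosines, TS² = SR² + RT² − 2·SR·RT·cos R = 105.99, so TS ≈ 10.295.
Law of cosines again: cos T = (RT² + TS² − SR²)/(2·RT·TS) ≈ 0.71261, so ∠T ≈ 44.55°.

∠T ≈ 44.552°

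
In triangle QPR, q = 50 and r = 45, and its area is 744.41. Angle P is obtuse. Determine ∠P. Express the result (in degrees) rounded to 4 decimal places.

∠P ≈ 138.5705°

From area = ½·r·q·sin P, we get sin P = 2·area/(r·q) ≈ 0.66170.
Taking the obtuse solution, ∠P ≈ 138.57°.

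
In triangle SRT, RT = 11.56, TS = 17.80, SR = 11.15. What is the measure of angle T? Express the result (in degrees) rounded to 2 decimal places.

By the law of cosines, cos T = (RT² + TS² − SR²) / (2·RT·TS) ≈ 0.79252, so ∠T ≈ 37.58°.

37.58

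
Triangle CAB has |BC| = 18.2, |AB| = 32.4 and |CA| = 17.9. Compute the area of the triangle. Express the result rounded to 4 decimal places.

Semiperimeter s = (32.4 + 18.2 + 17.9)/2 = 34.25.
Heron's formula: area = √(34.25·1.85·16.05·16.35) ≈ 128.95.

area ≈ 128.9474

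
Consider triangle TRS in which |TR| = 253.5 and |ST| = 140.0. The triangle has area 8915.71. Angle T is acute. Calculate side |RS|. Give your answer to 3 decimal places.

149.973

From area = ½·|ST|·|TR|·sin T, we get sin T = 2·area/(|ST|·|TR|) ≈ 0.50244.
Taking the acute solution, ∠T ≈ 30.16°.
Law of cosines then gives |RS| ≈ 149.97.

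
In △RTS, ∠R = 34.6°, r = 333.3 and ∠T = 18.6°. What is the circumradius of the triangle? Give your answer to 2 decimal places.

293.48

The third angle is ∠S = 180° − ∠R − ∠T = 126.80°.
Law of sines: t = r·sin T/sin R ≈ 187.22.
Law of sines: s = r·sin S/sin R ≈ 470.
Circumradius = r/(2 sin R) ≈ 293.48.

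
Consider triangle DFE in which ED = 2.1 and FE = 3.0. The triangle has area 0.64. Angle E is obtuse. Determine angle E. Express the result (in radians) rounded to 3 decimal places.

∠E ≈ 2.937 rad

From area = ½·FE·ED·sin E, we get sin E = 2·area/(FE·ED) ≈ 0.20317.
Taking the obtuse solution, ∠E ≈ 2.9370 rad.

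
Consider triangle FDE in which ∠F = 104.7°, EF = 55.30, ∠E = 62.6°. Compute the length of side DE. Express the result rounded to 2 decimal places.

The third angle is ∠D = 180° − ∠E − ∠F = 12.70°.
Law of sines: DE = EF·sin F/sin D ≈ 243.31.

243.31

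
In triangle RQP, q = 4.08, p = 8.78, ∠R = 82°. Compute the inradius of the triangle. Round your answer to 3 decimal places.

By the law of cosines, r² = q² + p² − 2·q·p·cos R = 83.764, so r ≈ 9.1523.
Area = ½·q·p·sin R ≈ 17.737.
Semiperimeter s = (9.1523+4.08+8.78)/2 = 11.006.
Inradius = area/s = 17.737/11.006 ≈ 1.6115.

1.612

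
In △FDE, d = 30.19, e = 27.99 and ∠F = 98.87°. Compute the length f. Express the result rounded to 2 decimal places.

44.22

By the law of cosines, f² = d² + e² − 2·d·e·cos F = 1955.5, so f ≈ 44.221.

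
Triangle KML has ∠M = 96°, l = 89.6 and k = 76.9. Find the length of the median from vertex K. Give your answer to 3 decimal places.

m_K ≈ 101.128

By the law of cosines, m² = l² + k² − 2·l·k·cos M = 15382, so m ≈ 124.03.
Median from K: ½√(2·m² + 2·l² − k²) ≈ 101.13.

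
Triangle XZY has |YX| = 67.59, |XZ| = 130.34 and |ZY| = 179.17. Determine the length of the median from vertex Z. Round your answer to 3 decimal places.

Median from Z: ½√(2·|XZ|² + 2·|ZY|² − |YX|²) ≈ 152.98.

152.981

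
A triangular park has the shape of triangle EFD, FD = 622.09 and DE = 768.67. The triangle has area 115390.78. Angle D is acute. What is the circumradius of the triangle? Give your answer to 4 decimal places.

From area = ½·FD·DE·sin D, we get sin D = 2·area/(FD·DE) ≈ 0.48262.
Taking the acute solution, ∠D ≈ 28.86°.
Law of cosines then gives EF ≈ 374.49.
Circumradius = EF/(2 sin D) ≈ 387.97.

387.9686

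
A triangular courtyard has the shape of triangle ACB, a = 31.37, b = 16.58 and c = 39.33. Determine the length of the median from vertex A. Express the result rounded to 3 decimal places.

25.785

Median from A: ½√(2·c² + 2·b² − a²) ≈ 25.785.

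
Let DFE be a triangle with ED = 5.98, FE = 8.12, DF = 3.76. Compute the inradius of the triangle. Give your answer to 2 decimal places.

Semiperimeter s = (8.12 + 5.98 + 3.76)/2 = 8.93.
Heron's formula: area = √(8.93·0.81·2.95·5.17) ≈ 10.503.
Inradius = area/s = 10.503/8.93 ≈ 1.1762.

r ≈ 1.18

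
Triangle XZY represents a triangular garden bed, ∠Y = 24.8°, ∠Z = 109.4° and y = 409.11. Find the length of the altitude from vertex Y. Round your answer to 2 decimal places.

The third angle is ∠X = 180° − ∠Z − ∠Y = 45.80°.
Law of sines: x = y·sin X/sin Y ≈ 699.23.
Law of sines: z = y·sin Z/sin Y ≈ 919.97.
Area = ½·y·x·sin Z ≈ 1.3491e+05.
The altitude from Y has length 2·area/y ≈ 659.53.

h_Y ≈ 659.53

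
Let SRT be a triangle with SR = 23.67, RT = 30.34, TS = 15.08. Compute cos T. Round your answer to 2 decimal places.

By the law of cosines, cos T = (RT² + TS² − SR²) / (2·RT·TS) ≈ 0.64221, so ∠T ≈ 50.04°.

cos T ≈ 0.64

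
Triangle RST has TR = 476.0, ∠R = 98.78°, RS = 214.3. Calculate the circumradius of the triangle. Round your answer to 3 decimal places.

By the law of cosines, ST² = TR² + RS² − 2·TR·RS·cos R = 3.0364e+05, so ST ≈ 551.04.
Area = ½·TR·RS·sin R ≈ 50406.
Circumradius = ST/(2 sin R) ≈ 278.79.

278.785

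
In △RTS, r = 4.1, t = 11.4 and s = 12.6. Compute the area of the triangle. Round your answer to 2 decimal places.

Semiperimeter p = (4.1 + 11.4 + 12.6)/2 = 14.05.
Heron's formula: area = √(14.05·9.95·2.65·1.45) ≈ 23.177.

area ≈ 23.18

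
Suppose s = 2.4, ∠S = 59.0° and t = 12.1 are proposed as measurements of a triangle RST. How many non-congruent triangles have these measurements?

0

t·sin S = 12.1·sin(59.0°) ≈ 10.37.
Since s = 2.4 < 10.37 = t sin S, no triangle exists.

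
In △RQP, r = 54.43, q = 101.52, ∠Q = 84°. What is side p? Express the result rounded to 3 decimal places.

Law of sines: sin R = r·sin Q/q ≈ 0.53321.
Since q ≥ r, only the acute value applies: ∠R ≈ 32.22°.
Then ∠P = 180° − ∠Q − ∠R ≈ 63.78°.
Law of sines gives p = q·sin P/sin Q ≈ 91.573.

91.573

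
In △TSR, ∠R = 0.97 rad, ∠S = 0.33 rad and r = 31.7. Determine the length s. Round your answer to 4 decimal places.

12.4528

The third angle is ∠T = π − ∠S − ∠R = 1.842 rad.
Law of sines: s = r·sin S/sin R ≈ 12.453.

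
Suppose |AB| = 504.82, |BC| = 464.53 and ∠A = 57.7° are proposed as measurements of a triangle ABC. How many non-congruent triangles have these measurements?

2

|AB|·sin A = 504.82·sin(57.7°) ≈ 426.7.
Since |AB| sin A < |BC| < |AB| (426.7 < 464.53 < 504.82), two triangles exist.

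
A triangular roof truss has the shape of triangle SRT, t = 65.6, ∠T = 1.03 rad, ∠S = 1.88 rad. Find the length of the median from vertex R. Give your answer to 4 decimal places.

m_R ≈ 68.7828

The third angle is ∠R = π − ∠T − ∠S = 0.232 rad.
Law of sines: s = t·sin S/sin T ≈ 72.891.
Law of sines: r = t·sin R/sin T ≈ 17.563.
Median from R: ½√(2·t² + 2·s² − r²) ≈ 68.783.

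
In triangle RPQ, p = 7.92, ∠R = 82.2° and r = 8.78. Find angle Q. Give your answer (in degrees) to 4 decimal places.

Law of sines: sin P = p·sin R/r ≈ 0.89370.
Since r ≥ p, only the acute value applies: ∠P ≈ 63.34°.
Then ∠Q = 180° − ∠R − ∠P ≈ 34.46°.

∠Q ≈ 34.4575°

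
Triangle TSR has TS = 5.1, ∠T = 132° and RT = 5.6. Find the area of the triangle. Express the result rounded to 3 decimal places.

Area = ½·RT·TS·sin T ≈ 10.612.

area ≈ 10.612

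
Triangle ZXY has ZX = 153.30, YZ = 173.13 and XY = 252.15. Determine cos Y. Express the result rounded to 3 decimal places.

cos Y ≈ 0.802

By the law of cosines, cos Y = (XY² + YZ² − ZX²) / (2·XY·YZ) ≈ 0.80235, so ∠Y ≈ 36.64°.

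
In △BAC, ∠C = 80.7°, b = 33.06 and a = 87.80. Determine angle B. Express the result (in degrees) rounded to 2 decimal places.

∠B ≈ 21.59°

By the law of cosines, c² = b² + a² − 2·b·a·cos C = 7863.6, so c ≈ 88.677.
Law of cosines again: cos B = (a² + c² − b²)/(2·a·c) ≈ 0.92986, so ∠B ≈ 21.59°.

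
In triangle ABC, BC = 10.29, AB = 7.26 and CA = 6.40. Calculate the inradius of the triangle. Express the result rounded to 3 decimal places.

Semiperimeter s = (10.29 + 6.4 + 7.26)/2 = 11.975.
Heron's formula: area = √(11.975·1.685·5.575·4.715) ≈ 23.03.
Inradius = area/s = 23.03/11.975 ≈ 1.9232.

1.923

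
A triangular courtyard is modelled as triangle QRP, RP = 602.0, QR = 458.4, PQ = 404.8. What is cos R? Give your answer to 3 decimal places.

cos R ≈ 0.740

By the law of cosines, cos R = (QR² + RP² − PQ²) / (2·QR·RP) ≈ 0.74046, so ∠R ≈ 42.23°.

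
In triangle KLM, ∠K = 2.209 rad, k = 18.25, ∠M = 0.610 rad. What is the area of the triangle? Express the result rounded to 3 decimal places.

37.656

The third angle is ∠L = π − ∠M − ∠K = 0.323 rad.
Law of sines: l = k·sin L/sin K ≈ 7.2036.
Law of sines: m = k·sin M/sin K ≈ 13.017.
Area = ½·k·l·sin M ≈ 37.656.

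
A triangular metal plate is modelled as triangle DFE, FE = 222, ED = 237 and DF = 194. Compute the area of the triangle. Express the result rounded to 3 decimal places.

area ≈ 20114.961

Semiperimeter s = (222 + 237 + 194)/2 = 326.5.
Heron's formula: area = √(326.5·104.5·89.5·132.5) ≈ 20115.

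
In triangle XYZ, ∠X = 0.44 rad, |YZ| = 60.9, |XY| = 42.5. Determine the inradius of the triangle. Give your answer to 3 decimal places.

Law of sines: sin Z = |XY|·sin X/|YZ| ≈ 0.29725.
Since |YZ| ≥ |XY|, only the acute value applies: ∠Z ≈ 0.302 rad.
Then ∠Y = π − ∠X − ∠Z ≈ 2.400 rad.
Law of sines gives |ZX| = |YZ|·sin Y/sin X ≈ 96.599.
Area = ½·|YZ|·|XY|·sin Y ≈ 874.34.
Semiperimeter s = (60.9+96.599+42.5)/2 = 100.
Inradius = area/s = 874.34/100 ≈ 8.7434.

r ≈ 8.743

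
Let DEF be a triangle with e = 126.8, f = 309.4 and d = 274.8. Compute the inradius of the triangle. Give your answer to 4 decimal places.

r ≈ 48.9216

Semiperimeter s = (274.8 + 126.8 + 309.4)/2 = 355.5.
Heron's formula: area = √(355.5·80.7·228.7·46.1) ≈ 17392.
Inradius = area/s = 17392/355.5 ≈ 48.922.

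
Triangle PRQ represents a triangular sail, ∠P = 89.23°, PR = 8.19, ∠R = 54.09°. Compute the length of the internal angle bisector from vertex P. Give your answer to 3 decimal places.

t_P ≈ 6.711

The third angle is ∠Q = 180° − ∠P − ∠R = 36.68°.
Law of sines: RQ = PR·sin P/sin Q ≈ 13.709.
Law of sines: QP = PR·sin R/sin Q ≈ 11.105.
The bisector from P has length 2·QP·PR·cos(∠P/2)/(QP+PR) ≈ 6.7107.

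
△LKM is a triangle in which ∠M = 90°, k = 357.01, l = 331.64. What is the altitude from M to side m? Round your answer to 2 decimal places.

By the law of cosines, m² = l² + k² − 2·l·k·cos M = 2.3744e+05, so m ≈ 487.28.
Area = ½·l·k·sin M ≈ 59199.
The altitude from M has length 2·area/m ≈ 242.98.

h_M ≈ 242.98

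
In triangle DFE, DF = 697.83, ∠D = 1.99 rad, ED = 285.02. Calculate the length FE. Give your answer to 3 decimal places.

By the law of cosines, FE² = ED² + DF² − 2·ED·DF·cos D = 7.3012e+05, so FE ≈ 854.47.

854.469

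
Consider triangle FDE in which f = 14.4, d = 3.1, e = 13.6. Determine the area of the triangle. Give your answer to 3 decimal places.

area ≈ 20.836

Semiperimeter s = (14.4 + 3.1 + 13.6)/2 = 15.55.
Heron's formula: area = √(15.55·1.15·12.45·1.95) ≈ 20.836.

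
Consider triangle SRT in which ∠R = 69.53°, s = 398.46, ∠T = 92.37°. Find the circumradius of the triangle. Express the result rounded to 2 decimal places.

The third angle is ∠S = 180° − ∠R − ∠T = 18.10°.
Law of sines: r = s·sin R/sin S ≈ 1201.6.
Law of sines: t = s·sin T/sin S ≈ 1281.5.
Circumradius = s/(2 sin S) ≈ 641.28.

641.28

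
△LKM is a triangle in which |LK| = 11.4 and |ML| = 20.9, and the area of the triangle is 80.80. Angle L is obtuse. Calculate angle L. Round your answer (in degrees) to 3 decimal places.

∠L ≈ 137.293°

From area = ½·|ML|·|LK|·sin L, we get sin L = 2·area/(|ML|·|LK|) ≈ 0.67825.
Taking the obtuse solution, ∠L ≈ 137.29°.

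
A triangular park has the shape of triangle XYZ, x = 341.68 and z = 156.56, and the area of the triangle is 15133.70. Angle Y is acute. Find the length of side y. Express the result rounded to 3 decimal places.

230.309

From area = ½·z·x·sin Y, we get sin Y = 2·area/(z·x) ≈ 0.56582.
Taking the acute solution, ∠Y ≈ 0.601 rad.
Law of cosines then gives y ≈ 230.31.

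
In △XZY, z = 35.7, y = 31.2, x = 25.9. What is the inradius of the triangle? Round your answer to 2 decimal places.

Semiperimeter s = (25.9 + 35.7 + 31.2)/2 = 46.4.
Heron's formula: area = √(46.4·20.5·10.7·15.2) ≈ 393.32.
Inradius = area/s = 393.32/46.4 ≈ 8.4768.

r ≈ 8.48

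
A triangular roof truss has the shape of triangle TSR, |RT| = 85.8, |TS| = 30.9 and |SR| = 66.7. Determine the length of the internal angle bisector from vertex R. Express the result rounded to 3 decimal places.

t_R ≈ 74.080

By the law of cosines, cos R = (|SR|² + |RT|² − |TS|²) / (2·|SR|·|RT|) ≈ 0.94845, so ∠R ≈ 0.322 rad.
The bisector from R has length 2·|SR|·|RT|·cos(∠R/2)/(|SR|+|RT|) ≈ 74.08.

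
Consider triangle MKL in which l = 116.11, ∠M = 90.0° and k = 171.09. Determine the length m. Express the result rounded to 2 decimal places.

By the law of cosines, m² = k² + l² − 2·k·l·cos M = 42753, so m ≈ 206.77.

206.77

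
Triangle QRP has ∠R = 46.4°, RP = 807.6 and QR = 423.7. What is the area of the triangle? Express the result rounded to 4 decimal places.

Area = ½·QR·RP·sin R ≈ 1.239e+05.

123898.6072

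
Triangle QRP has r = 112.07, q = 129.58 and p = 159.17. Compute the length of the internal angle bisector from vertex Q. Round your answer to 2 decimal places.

By the law of cosines, cos Q = (r² + p² − q²) / (2·r·p) ≈ 0.59153, so ∠Q ≈ 53.73°.
The bisector from Q has length 2·r·p·cos(∠Q/2)/(r+p) ≈ 117.33.

t_Q ≈ 117.33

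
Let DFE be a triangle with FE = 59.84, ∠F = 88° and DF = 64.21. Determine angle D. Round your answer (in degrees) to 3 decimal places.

By the law of cosines, ED² = DF² + FE² − 2·DF·FE·cos F = 7435.6, so ED ≈ 86.23.
Law of cosines again: cos D = (ED² + DF² − FE²)/(2·ED·DF) ≈ 0.72042, so ∠D ≈ 43.91°.

∠D ≈ 43.911°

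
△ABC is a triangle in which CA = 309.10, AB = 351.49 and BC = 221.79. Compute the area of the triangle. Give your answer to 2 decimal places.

33865.88

Semiperimeter s = (221.79 + 309.1 + 351.49)/2 = 441.19.
Heron's formula: area = √(441.19·219.4·132.09·89.7) ≈ 33866.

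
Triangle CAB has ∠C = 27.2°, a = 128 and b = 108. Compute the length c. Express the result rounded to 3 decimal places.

58.800

By the law of cosines, c² = a² + b² − 2·a·b·cos C = 3457.4, so c ≈ 58.8.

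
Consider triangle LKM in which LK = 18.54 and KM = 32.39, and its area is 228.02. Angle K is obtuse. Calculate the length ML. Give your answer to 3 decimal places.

From area = ½·LK·KM·sin K, we get sin K = 2·area/(LK·KM) ≈ 0.75942.
Taking the obtuse solution, ∠K ≈ 130.59°.
Law of cosines then gives ML ≈ 46.629.

46.629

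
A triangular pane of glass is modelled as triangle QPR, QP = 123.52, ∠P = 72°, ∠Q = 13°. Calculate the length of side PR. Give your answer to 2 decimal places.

The third angle is ∠R = 180° − ∠Q − ∠P = 95.00°.
Law of sines: PR = QP·sin Q/sin R ≈ 27.892.

27.89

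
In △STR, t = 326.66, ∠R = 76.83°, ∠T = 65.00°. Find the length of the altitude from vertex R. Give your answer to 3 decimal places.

The third angle is ∠S = 180° − ∠T − ∠R = 38.17°.
Law of sines: s = t·sin S/sin T ≈ 222.74.
Law of sines: r = t·sin R/sin T ≈ 350.95.
Area = ½·t·s·sin R ≈ 35424.
The altitude from R has length 2·area/r ≈ 201.87.

h_R ≈ 201.875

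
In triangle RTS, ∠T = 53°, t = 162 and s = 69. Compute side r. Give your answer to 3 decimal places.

193.865

Law of sines: sin S = s·sin T/t ≈ 0.34016.
Since t ≥ s, only the acute value applies: ∠S ≈ 19.89°.
Then ∠R = 180° − ∠T − ∠S ≈ 107.11°.
Law of sines gives r = t·sin R/sin T ≈ 193.86.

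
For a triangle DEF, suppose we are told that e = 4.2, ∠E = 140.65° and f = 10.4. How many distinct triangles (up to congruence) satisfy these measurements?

f·sin E = 10.4·sin(140.65°) ≈ 6.594.
Since ∠E is not acute, a triangle exists only if e > f; here e ≤ f, so there is no triangle.

0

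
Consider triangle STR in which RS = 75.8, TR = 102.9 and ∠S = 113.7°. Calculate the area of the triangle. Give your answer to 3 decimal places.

1579.006

Law of sines: sin T = RS·sin S/TR ≈ 0.67451.
Since TR ≥ RS, only the acute value applies: ∠T ≈ 42.42°.
Then ∠R = 180° − ∠S − ∠T ≈ 23.88°.
Law of sines gives ST = TR·sin R/sin S ≈ 45.5.
Area = ½·TR·RS·sin R ≈ 1579.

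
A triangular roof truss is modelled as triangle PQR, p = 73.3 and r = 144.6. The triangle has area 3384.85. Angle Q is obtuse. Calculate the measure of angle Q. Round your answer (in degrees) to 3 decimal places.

∠Q ≈ 140.305°

From area = ½·r·p·sin Q, we get sin Q = 2·area/(r·p) ≈ 0.63870.
Taking the obtuse solution, ∠Q ≈ 140.31°.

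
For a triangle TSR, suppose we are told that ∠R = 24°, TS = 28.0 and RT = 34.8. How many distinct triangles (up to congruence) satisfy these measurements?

2

RT·sin R = 34.8·sin(24°) ≈ 14.15.
Since RT sin R < TS < RT (14.15 < 28.0 < 34.8), two triangles exist.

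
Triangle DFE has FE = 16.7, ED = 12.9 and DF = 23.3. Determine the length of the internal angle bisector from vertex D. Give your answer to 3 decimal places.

By the law of cosines, cos D = (ED² + DF² − FE²) / (2·ED·DF) ≈ 0.71599, so ∠D ≈ 44.28°.
The bisector from D has length 2·ED·DF·cos(∠D/2)/(ED+DF) ≈ 15.382.

t_D ≈ 15.382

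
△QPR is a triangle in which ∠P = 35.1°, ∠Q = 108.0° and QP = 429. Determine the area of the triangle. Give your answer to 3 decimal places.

The third angle is ∠R = 180° − ∠Q − ∠P = 36.90°.
Law of sines: PR = QP·sin Q/sin R ≈ 679.53.
Law of sines: RQ = QP·sin P/sin R ≈ 410.84.
Area = ½·QP·PR·sin P ≈ 83812.

83812.233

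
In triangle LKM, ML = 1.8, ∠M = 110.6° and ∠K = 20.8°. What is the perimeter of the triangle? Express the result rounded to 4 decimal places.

The third angle is ∠L = 180° − ∠K − ∠M = 48.60°.
Law of sines: KM = ML·sin L/sin K ≈ 3.8022.
Law of sines: LK = ML·sin M/sin K ≈ 4.7448.
Semiperimeter s = (3.8022+1.8+4.7448)/2 = 5.1735.
Perimeter = 3.8022 + 1.8 + 4.7448 = 10.347.

10.3470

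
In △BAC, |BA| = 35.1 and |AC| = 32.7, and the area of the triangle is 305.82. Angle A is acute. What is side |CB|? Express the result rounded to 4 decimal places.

From area = ½·|BA|·|AC|·sin A, we get sin A = 2·area/(|BA|·|AC|) ≈ 0.53289.
Taking the acute solution, ∠A ≈ 32.20°.
Law of cosines then gives |CB| ≈ 18.943.

18.9435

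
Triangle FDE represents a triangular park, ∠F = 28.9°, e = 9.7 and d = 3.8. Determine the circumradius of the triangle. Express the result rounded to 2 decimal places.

By the law of cosines, f² = d² + e² − 2·d·e·cos F = 43.991, so f ≈ 6.6326.
Area = ½·d·e·sin F ≈ 8.9069.
Circumradius = f/(2 sin F) ≈ 6.862.

6.86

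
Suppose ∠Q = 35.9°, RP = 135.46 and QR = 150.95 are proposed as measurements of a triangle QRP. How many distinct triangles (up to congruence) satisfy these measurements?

2

QR·sin Q = 150.95·sin(35.9°) ≈ 88.51.
Since QR sin Q < RP < QR (88.51 < 135.46 < 150.95), two triangles exist.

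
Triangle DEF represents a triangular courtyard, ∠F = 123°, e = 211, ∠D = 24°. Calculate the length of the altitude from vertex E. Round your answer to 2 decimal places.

h_E ≈ 132.15

The third angle is ∠E = 180° − ∠F − ∠D = 33.00°.
Law of sines: d = e·sin D/sin E ≈ 157.57.
Law of sines: f = e·sin F/sin E ≈ 324.91.
Area = ½·e·d·sin F ≈ 13942.
The altitude from E has length 2·area/e ≈ 132.15.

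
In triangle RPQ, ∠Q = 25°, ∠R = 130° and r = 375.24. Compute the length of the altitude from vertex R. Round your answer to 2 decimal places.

The third angle is ∠P = 180° − ∠Q − ∠R = 25.00°.
Law of sines: p = r·sin P/sin R ≈ 207.02.
Law of sines: q = r·sin Q/sin R ≈ 207.02.
Area = ½·r·p·sin Q ≈ 16415.
The altitude from R has length 2·area/r ≈ 87.489.

h_R ≈ 87.49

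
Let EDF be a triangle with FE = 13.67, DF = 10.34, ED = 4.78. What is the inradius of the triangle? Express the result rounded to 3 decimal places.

Semiperimeter s = (10.34 + 13.67 + 4.78)/2 = 14.395.
Heron's formula: area = √(14.395·4.055·0.725·9.615) ≈ 20.172.
Inradius = area/s = 20.172/14.395 ≈ 1.4013.

r ≈ 1.401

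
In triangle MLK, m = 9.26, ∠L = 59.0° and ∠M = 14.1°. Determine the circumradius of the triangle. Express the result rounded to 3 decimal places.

R ≈ 19.005

The third angle is ∠K = 180° − ∠M − ∠L = 106.90°.
Law of sines: l = m·sin L/sin M ≈ 32.582.
Law of sines: k = m·sin K/sin M ≈ 36.369.
Circumradius = m/(2 sin M) ≈ 19.005.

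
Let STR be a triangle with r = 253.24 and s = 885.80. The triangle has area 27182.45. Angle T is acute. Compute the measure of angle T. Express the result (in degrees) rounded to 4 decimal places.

From area = ½·r·s·sin T, we get sin T = 2·area/(r·s) ≈ 0.24235.
Taking the acute solution, ∠T ≈ 14.03°.

14.0255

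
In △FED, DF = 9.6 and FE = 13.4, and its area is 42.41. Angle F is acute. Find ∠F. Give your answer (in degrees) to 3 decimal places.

∠F ≈ 41.251°

From area = ½·DF·FE·sin F, we get sin F = 2·area/(DF·FE) ≈ 0.65936.
Taking the acute solution, ∠F ≈ 41.25°.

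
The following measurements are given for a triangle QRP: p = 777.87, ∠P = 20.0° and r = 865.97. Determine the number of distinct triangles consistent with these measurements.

2

r·sin P = 865.97·sin(20.0°) ≈ 296.2.
Since r sin P < p < r (296.2 < 777.87 < 865.97), two triangles exist.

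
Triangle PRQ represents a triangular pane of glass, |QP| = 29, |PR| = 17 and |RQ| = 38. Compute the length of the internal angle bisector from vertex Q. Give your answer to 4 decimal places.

t_Q ≈ 32.1100

By the law of cosines, cos Q = (|RQ|² + |QP|² − |PR|²) / (2·|RQ|·|QP|) ≈ 0.90563, so ∠Q ≈ 25.09°.
The bisector from Q has length 2·|RQ|·|QP|·cos(∠Q/2)/(|RQ|+|QP|) ≈ 32.11.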